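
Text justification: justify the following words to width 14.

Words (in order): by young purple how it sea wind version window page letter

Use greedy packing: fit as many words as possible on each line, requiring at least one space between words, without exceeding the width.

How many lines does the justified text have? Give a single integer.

Answer: 5

Derivation:
Line 1: ['by', 'young'] (min_width=8, slack=6)
Line 2: ['purple', 'how', 'it'] (min_width=13, slack=1)
Line 3: ['sea', 'wind'] (min_width=8, slack=6)
Line 4: ['version', 'window'] (min_width=14, slack=0)
Line 5: ['page', 'letter'] (min_width=11, slack=3)
Total lines: 5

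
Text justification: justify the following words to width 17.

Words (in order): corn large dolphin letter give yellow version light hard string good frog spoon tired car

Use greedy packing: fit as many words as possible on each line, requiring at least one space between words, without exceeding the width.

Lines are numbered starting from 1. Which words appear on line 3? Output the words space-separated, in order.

Line 1: ['corn', 'large'] (min_width=10, slack=7)
Line 2: ['dolphin', 'letter'] (min_width=14, slack=3)
Line 3: ['give', 'yellow'] (min_width=11, slack=6)
Line 4: ['version', 'light'] (min_width=13, slack=4)
Line 5: ['hard', 'string', 'good'] (min_width=16, slack=1)
Line 6: ['frog', 'spoon', 'tired'] (min_width=16, slack=1)
Line 7: ['car'] (min_width=3, slack=14)

Answer: give yellow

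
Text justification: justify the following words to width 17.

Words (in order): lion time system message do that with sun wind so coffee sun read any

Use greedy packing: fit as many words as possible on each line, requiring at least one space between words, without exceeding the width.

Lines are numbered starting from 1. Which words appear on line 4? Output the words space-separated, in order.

Line 1: ['lion', 'time', 'system'] (min_width=16, slack=1)
Line 2: ['message', 'do', 'that'] (min_width=15, slack=2)
Line 3: ['with', 'sun', 'wind', 'so'] (min_width=16, slack=1)
Line 4: ['coffee', 'sun', 'read'] (min_width=15, slack=2)
Line 5: ['any'] (min_width=3, slack=14)

Answer: coffee sun read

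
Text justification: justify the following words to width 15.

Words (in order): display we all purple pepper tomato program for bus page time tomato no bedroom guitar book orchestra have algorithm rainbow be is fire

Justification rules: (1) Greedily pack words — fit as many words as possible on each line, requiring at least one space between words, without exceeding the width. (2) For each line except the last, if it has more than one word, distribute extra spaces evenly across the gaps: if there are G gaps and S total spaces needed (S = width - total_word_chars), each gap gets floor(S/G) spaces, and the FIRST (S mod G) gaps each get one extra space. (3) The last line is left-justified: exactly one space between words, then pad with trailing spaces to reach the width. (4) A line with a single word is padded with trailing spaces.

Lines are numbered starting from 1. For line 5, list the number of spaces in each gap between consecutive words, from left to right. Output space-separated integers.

Line 1: ['display', 'we', 'all'] (min_width=14, slack=1)
Line 2: ['purple', 'pepper'] (min_width=13, slack=2)
Line 3: ['tomato', 'program'] (min_width=14, slack=1)
Line 4: ['for', 'bus', 'page'] (min_width=12, slack=3)
Line 5: ['time', 'tomato', 'no'] (min_width=14, slack=1)
Line 6: ['bedroom', 'guitar'] (min_width=14, slack=1)
Line 7: ['book', 'orchestra'] (min_width=14, slack=1)
Line 8: ['have', 'algorithm'] (min_width=14, slack=1)
Line 9: ['rainbow', 'be', 'is'] (min_width=13, slack=2)
Line 10: ['fire'] (min_width=4, slack=11)

Answer: 2 1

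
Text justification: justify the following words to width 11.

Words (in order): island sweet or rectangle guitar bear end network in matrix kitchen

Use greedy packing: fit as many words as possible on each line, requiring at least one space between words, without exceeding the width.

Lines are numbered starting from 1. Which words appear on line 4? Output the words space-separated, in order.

Answer: guitar bear

Derivation:
Line 1: ['island'] (min_width=6, slack=5)
Line 2: ['sweet', 'or'] (min_width=8, slack=3)
Line 3: ['rectangle'] (min_width=9, slack=2)
Line 4: ['guitar', 'bear'] (min_width=11, slack=0)
Line 5: ['end', 'network'] (min_width=11, slack=0)
Line 6: ['in', 'matrix'] (min_width=9, slack=2)
Line 7: ['kitchen'] (min_width=7, slack=4)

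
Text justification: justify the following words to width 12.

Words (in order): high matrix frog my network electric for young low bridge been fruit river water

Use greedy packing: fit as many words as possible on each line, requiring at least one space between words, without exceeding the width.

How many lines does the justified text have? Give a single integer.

Answer: 8

Derivation:
Line 1: ['high', 'matrix'] (min_width=11, slack=1)
Line 2: ['frog', 'my'] (min_width=7, slack=5)
Line 3: ['network'] (min_width=7, slack=5)
Line 4: ['electric', 'for'] (min_width=12, slack=0)
Line 5: ['young', 'low'] (min_width=9, slack=3)
Line 6: ['bridge', 'been'] (min_width=11, slack=1)
Line 7: ['fruit', 'river'] (min_width=11, slack=1)
Line 8: ['water'] (min_width=5, slack=7)
Total lines: 8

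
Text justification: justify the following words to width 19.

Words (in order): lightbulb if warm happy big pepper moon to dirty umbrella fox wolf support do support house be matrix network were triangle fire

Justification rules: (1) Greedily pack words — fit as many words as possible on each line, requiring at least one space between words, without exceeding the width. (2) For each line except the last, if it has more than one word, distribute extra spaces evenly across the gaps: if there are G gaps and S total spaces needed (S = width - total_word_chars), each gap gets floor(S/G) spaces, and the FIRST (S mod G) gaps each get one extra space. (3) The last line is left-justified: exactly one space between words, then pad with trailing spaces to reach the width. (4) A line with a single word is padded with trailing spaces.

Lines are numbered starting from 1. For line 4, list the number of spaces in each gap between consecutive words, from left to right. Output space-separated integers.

Answer: 2 2

Derivation:
Line 1: ['lightbulb', 'if', 'warm'] (min_width=17, slack=2)
Line 2: ['happy', 'big', 'pepper'] (min_width=16, slack=3)
Line 3: ['moon', 'to', 'dirty'] (min_width=13, slack=6)
Line 4: ['umbrella', 'fox', 'wolf'] (min_width=17, slack=2)
Line 5: ['support', 'do', 'support'] (min_width=18, slack=1)
Line 6: ['house', 'be', 'matrix'] (min_width=15, slack=4)
Line 7: ['network', 'were'] (min_width=12, slack=7)
Line 8: ['triangle', 'fire'] (min_width=13, slack=6)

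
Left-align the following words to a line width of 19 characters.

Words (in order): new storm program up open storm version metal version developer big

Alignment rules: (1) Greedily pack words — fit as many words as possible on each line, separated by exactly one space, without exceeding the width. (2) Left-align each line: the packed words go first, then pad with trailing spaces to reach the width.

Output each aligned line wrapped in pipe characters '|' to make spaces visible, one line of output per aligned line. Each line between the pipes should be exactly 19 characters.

Answer: |new storm program  |
|up open storm      |
|version metal      |
|version developer  |
|big                |

Derivation:
Line 1: ['new', 'storm', 'program'] (min_width=17, slack=2)
Line 2: ['up', 'open', 'storm'] (min_width=13, slack=6)
Line 3: ['version', 'metal'] (min_width=13, slack=6)
Line 4: ['version', 'developer'] (min_width=17, slack=2)
Line 5: ['big'] (min_width=3, slack=16)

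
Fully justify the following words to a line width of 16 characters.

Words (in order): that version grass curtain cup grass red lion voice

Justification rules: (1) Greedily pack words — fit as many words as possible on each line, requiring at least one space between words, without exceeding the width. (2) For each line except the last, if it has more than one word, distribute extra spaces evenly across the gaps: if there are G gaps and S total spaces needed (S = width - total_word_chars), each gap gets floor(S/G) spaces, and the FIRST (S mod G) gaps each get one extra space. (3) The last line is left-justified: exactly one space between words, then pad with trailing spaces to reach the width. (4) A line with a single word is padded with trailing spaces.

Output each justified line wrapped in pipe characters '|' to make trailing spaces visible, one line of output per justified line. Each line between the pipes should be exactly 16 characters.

Line 1: ['that', 'version'] (min_width=12, slack=4)
Line 2: ['grass', 'curtain'] (min_width=13, slack=3)
Line 3: ['cup', 'grass', 'red'] (min_width=13, slack=3)
Line 4: ['lion', 'voice'] (min_width=10, slack=6)

Answer: |that     version|
|grass    curtain|
|cup   grass  red|
|lion voice      |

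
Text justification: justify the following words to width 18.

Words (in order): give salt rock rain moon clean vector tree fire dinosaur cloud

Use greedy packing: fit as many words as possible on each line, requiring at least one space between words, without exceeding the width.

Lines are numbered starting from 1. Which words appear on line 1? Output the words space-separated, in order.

Line 1: ['give', 'salt', 'rock'] (min_width=14, slack=4)
Line 2: ['rain', 'moon', 'clean'] (min_width=15, slack=3)
Line 3: ['vector', 'tree', 'fire'] (min_width=16, slack=2)
Line 4: ['dinosaur', 'cloud'] (min_width=14, slack=4)

Answer: give salt rock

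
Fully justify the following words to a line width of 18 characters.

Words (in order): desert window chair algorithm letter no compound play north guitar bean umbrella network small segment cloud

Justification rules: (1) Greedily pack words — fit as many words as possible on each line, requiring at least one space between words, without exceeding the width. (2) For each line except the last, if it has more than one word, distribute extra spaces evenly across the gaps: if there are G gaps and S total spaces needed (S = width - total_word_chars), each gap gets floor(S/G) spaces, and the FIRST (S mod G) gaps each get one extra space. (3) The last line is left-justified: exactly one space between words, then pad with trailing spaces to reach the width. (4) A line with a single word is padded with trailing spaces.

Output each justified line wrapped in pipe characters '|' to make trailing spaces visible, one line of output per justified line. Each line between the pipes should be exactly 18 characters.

Line 1: ['desert', 'window'] (min_width=13, slack=5)
Line 2: ['chair', 'algorithm'] (min_width=15, slack=3)
Line 3: ['letter', 'no', 'compound'] (min_width=18, slack=0)
Line 4: ['play', 'north', 'guitar'] (min_width=17, slack=1)
Line 5: ['bean', 'umbrella'] (min_width=13, slack=5)
Line 6: ['network', 'small'] (min_width=13, slack=5)
Line 7: ['segment', 'cloud'] (min_width=13, slack=5)

Answer: |desert      window|
|chair    algorithm|
|letter no compound|
|play  north guitar|
|bean      umbrella|
|network      small|
|segment cloud     |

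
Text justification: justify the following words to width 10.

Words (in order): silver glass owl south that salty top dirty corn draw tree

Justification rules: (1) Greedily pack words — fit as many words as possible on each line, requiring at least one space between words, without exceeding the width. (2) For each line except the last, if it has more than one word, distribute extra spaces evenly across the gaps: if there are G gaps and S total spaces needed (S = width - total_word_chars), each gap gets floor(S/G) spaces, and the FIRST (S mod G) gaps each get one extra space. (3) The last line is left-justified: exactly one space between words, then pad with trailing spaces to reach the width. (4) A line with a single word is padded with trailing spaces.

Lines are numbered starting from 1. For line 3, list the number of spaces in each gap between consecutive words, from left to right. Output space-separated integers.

Line 1: ['silver'] (min_width=6, slack=4)
Line 2: ['glass', 'owl'] (min_width=9, slack=1)
Line 3: ['south', 'that'] (min_width=10, slack=0)
Line 4: ['salty', 'top'] (min_width=9, slack=1)
Line 5: ['dirty', 'corn'] (min_width=10, slack=0)
Line 6: ['draw', 'tree'] (min_width=9, slack=1)

Answer: 1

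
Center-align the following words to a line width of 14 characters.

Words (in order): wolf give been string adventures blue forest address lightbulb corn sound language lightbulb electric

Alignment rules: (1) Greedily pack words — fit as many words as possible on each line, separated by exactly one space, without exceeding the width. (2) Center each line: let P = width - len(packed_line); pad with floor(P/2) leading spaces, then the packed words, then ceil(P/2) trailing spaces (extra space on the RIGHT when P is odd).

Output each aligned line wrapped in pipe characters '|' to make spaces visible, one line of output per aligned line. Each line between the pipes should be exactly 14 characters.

Line 1: ['wolf', 'give', 'been'] (min_width=14, slack=0)
Line 2: ['string'] (min_width=6, slack=8)
Line 3: ['adventures'] (min_width=10, slack=4)
Line 4: ['blue', 'forest'] (min_width=11, slack=3)
Line 5: ['address'] (min_width=7, slack=7)
Line 6: ['lightbulb', 'corn'] (min_width=14, slack=0)
Line 7: ['sound', 'language'] (min_width=14, slack=0)
Line 8: ['lightbulb'] (min_width=9, slack=5)
Line 9: ['electric'] (min_width=8, slack=6)

Answer: |wolf give been|
|    string    |
|  adventures  |
| blue forest  |
|   address    |
|lightbulb corn|
|sound language|
|  lightbulb   |
|   electric   |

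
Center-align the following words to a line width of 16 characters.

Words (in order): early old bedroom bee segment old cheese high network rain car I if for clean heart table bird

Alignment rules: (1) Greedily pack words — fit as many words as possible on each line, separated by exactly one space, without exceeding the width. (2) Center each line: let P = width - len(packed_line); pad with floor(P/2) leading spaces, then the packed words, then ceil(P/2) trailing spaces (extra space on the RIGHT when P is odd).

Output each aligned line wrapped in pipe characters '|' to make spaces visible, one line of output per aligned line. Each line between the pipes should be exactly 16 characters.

Line 1: ['early', 'old'] (min_width=9, slack=7)
Line 2: ['bedroom', 'bee'] (min_width=11, slack=5)
Line 3: ['segment', 'old'] (min_width=11, slack=5)
Line 4: ['cheese', 'high'] (min_width=11, slack=5)
Line 5: ['network', 'rain', 'car'] (min_width=16, slack=0)
Line 6: ['I', 'if', 'for', 'clean'] (min_width=14, slack=2)
Line 7: ['heart', 'table', 'bird'] (min_width=16, slack=0)

Answer: |   early old    |
|  bedroom bee   |
|  segment old   |
|  cheese high   |
|network rain car|
| I if for clean |
|heart table bird|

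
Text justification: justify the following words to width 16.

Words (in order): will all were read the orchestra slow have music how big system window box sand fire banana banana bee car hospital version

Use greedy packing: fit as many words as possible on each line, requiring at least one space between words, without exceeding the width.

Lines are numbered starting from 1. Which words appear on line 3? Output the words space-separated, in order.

Answer: orchestra slow

Derivation:
Line 1: ['will', 'all', 'were'] (min_width=13, slack=3)
Line 2: ['read', 'the'] (min_width=8, slack=8)
Line 3: ['orchestra', 'slow'] (min_width=14, slack=2)
Line 4: ['have', 'music', 'how'] (min_width=14, slack=2)
Line 5: ['big', 'system'] (min_width=10, slack=6)
Line 6: ['window', 'box', 'sand'] (min_width=15, slack=1)
Line 7: ['fire', 'banana'] (min_width=11, slack=5)
Line 8: ['banana', 'bee', 'car'] (min_width=14, slack=2)
Line 9: ['hospital', 'version'] (min_width=16, slack=0)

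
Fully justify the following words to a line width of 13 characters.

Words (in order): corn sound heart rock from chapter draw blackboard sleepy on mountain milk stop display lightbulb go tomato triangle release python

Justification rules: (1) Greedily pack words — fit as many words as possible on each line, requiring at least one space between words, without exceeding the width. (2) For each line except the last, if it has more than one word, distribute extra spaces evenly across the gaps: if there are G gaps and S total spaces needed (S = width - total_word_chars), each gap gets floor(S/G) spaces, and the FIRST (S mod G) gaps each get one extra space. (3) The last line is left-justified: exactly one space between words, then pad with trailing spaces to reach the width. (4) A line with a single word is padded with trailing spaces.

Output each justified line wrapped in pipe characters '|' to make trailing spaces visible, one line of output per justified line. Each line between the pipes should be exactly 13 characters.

Answer: |corn    sound|
|heart    rock|
|from  chapter|
|draw         |
|blackboard   |
|sleepy     on|
|mountain milk|
|stop  display|
|lightbulb  go|
|tomato       |
|triangle     |
|release      |
|python       |

Derivation:
Line 1: ['corn', 'sound'] (min_width=10, slack=3)
Line 2: ['heart', 'rock'] (min_width=10, slack=3)
Line 3: ['from', 'chapter'] (min_width=12, slack=1)
Line 4: ['draw'] (min_width=4, slack=9)
Line 5: ['blackboard'] (min_width=10, slack=3)
Line 6: ['sleepy', 'on'] (min_width=9, slack=4)
Line 7: ['mountain', 'milk'] (min_width=13, slack=0)
Line 8: ['stop', 'display'] (min_width=12, slack=1)
Line 9: ['lightbulb', 'go'] (min_width=12, slack=1)
Line 10: ['tomato'] (min_width=6, slack=7)
Line 11: ['triangle'] (min_width=8, slack=5)
Line 12: ['release'] (min_width=7, slack=6)
Line 13: ['python'] (min_width=6, slack=7)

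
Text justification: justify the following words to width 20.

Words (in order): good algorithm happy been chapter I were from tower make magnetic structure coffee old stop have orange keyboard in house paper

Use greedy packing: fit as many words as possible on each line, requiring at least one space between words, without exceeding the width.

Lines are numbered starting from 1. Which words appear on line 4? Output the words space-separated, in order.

Line 1: ['good', 'algorithm', 'happy'] (min_width=20, slack=0)
Line 2: ['been', 'chapter', 'I', 'were'] (min_width=19, slack=1)
Line 3: ['from', 'tower', 'make'] (min_width=15, slack=5)
Line 4: ['magnetic', 'structure'] (min_width=18, slack=2)
Line 5: ['coffee', 'old', 'stop', 'have'] (min_width=20, slack=0)
Line 6: ['orange', 'keyboard', 'in'] (min_width=18, slack=2)
Line 7: ['house', 'paper'] (min_width=11, slack=9)

Answer: magnetic structure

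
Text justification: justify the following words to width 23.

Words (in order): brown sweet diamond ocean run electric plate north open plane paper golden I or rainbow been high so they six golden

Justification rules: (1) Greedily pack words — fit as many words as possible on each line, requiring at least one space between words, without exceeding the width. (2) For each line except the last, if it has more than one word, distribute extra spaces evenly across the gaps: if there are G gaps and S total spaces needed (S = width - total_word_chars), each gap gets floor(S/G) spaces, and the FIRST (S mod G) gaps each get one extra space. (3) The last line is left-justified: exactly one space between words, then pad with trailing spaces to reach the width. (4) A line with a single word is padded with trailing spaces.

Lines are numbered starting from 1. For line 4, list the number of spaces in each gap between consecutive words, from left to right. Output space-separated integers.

Line 1: ['brown', 'sweet', 'diamond'] (min_width=19, slack=4)
Line 2: ['ocean', 'run', 'electric'] (min_width=18, slack=5)
Line 3: ['plate', 'north', 'open', 'plane'] (min_width=22, slack=1)
Line 4: ['paper', 'golden', 'I', 'or'] (min_width=17, slack=6)
Line 5: ['rainbow', 'been', 'high', 'so'] (min_width=20, slack=3)
Line 6: ['they', 'six', 'golden'] (min_width=15, slack=8)

Answer: 3 3 3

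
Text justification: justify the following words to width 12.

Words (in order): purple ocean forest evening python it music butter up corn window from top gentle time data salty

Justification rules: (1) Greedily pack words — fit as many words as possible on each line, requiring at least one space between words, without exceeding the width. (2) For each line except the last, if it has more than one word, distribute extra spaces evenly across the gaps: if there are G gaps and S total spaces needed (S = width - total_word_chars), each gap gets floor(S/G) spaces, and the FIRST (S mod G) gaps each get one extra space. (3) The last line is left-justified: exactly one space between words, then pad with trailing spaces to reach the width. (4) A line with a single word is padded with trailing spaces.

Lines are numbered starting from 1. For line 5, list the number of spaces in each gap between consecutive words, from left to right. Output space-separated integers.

Answer: 1

Derivation:
Line 1: ['purple', 'ocean'] (min_width=12, slack=0)
Line 2: ['forest'] (min_width=6, slack=6)
Line 3: ['evening'] (min_width=7, slack=5)
Line 4: ['python', 'it'] (min_width=9, slack=3)
Line 5: ['music', 'butter'] (min_width=12, slack=0)
Line 6: ['up', 'corn'] (min_width=7, slack=5)
Line 7: ['window', 'from'] (min_width=11, slack=1)
Line 8: ['top', 'gentle'] (min_width=10, slack=2)
Line 9: ['time', 'data'] (min_width=9, slack=3)
Line 10: ['salty'] (min_width=5, slack=7)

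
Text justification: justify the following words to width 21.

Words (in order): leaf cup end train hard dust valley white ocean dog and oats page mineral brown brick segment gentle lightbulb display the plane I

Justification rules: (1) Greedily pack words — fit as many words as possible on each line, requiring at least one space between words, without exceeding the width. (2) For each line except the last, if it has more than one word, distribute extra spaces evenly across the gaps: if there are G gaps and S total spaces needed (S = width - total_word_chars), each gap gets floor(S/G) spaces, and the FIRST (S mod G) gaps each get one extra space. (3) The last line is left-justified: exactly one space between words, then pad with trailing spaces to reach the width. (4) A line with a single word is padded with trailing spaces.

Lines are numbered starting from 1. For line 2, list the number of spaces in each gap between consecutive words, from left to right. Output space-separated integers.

Answer: 4 3

Derivation:
Line 1: ['leaf', 'cup', 'end', 'train'] (min_width=18, slack=3)
Line 2: ['hard', 'dust', 'valley'] (min_width=16, slack=5)
Line 3: ['white', 'ocean', 'dog', 'and'] (min_width=19, slack=2)
Line 4: ['oats', 'page', 'mineral'] (min_width=17, slack=4)
Line 5: ['brown', 'brick', 'segment'] (min_width=19, slack=2)
Line 6: ['gentle', 'lightbulb'] (min_width=16, slack=5)
Line 7: ['display', 'the', 'plane', 'I'] (min_width=19, slack=2)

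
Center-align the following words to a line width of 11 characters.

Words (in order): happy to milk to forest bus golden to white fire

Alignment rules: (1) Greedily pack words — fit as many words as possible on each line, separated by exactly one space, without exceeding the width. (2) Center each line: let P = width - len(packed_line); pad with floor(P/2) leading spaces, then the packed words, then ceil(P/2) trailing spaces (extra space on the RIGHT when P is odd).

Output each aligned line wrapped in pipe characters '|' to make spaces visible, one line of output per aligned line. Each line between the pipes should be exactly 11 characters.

Line 1: ['happy', 'to'] (min_width=8, slack=3)
Line 2: ['milk', 'to'] (min_width=7, slack=4)
Line 3: ['forest', 'bus'] (min_width=10, slack=1)
Line 4: ['golden', 'to'] (min_width=9, slack=2)
Line 5: ['white', 'fire'] (min_width=10, slack=1)

Answer: | happy to  |
|  milk to  |
|forest bus |
| golden to |
|white fire |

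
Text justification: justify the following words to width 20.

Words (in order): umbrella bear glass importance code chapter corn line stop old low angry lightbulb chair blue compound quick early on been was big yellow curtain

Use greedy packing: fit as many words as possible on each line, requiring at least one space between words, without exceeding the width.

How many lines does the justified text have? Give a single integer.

Answer: 8

Derivation:
Line 1: ['umbrella', 'bear', 'glass'] (min_width=19, slack=1)
Line 2: ['importance', 'code'] (min_width=15, slack=5)
Line 3: ['chapter', 'corn', 'line'] (min_width=17, slack=3)
Line 4: ['stop', 'old', 'low', 'angry'] (min_width=18, slack=2)
Line 5: ['lightbulb', 'chair', 'blue'] (min_width=20, slack=0)
Line 6: ['compound', 'quick', 'early'] (min_width=20, slack=0)
Line 7: ['on', 'been', 'was', 'big'] (min_width=15, slack=5)
Line 8: ['yellow', 'curtain'] (min_width=14, slack=6)
Total lines: 8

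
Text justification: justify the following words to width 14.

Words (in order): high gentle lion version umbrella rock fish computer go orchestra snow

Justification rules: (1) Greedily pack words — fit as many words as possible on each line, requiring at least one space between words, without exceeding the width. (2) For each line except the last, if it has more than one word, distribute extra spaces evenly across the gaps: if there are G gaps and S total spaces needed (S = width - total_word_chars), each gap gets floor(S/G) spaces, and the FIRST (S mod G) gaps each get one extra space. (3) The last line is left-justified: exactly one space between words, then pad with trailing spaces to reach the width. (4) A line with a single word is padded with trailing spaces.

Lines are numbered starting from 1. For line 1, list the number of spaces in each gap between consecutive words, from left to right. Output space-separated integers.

Answer: 4

Derivation:
Line 1: ['high', 'gentle'] (min_width=11, slack=3)
Line 2: ['lion', 'version'] (min_width=12, slack=2)
Line 3: ['umbrella', 'rock'] (min_width=13, slack=1)
Line 4: ['fish', 'computer'] (min_width=13, slack=1)
Line 5: ['go', 'orchestra'] (min_width=12, slack=2)
Line 6: ['snow'] (min_width=4, slack=10)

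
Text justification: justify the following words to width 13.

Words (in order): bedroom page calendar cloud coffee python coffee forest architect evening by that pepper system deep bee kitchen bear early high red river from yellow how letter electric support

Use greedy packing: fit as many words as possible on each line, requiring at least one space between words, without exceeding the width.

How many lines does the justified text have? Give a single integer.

Line 1: ['bedroom', 'page'] (min_width=12, slack=1)
Line 2: ['calendar'] (min_width=8, slack=5)
Line 3: ['cloud', 'coffee'] (min_width=12, slack=1)
Line 4: ['python', 'coffee'] (min_width=13, slack=0)
Line 5: ['forest'] (min_width=6, slack=7)
Line 6: ['architect'] (min_width=9, slack=4)
Line 7: ['evening', 'by'] (min_width=10, slack=3)
Line 8: ['that', 'pepper'] (min_width=11, slack=2)
Line 9: ['system', 'deep'] (min_width=11, slack=2)
Line 10: ['bee', 'kitchen'] (min_width=11, slack=2)
Line 11: ['bear', 'early'] (min_width=10, slack=3)
Line 12: ['high', 'red'] (min_width=8, slack=5)
Line 13: ['river', 'from'] (min_width=10, slack=3)
Line 14: ['yellow', 'how'] (min_width=10, slack=3)
Line 15: ['letter'] (min_width=6, slack=7)
Line 16: ['electric'] (min_width=8, slack=5)
Line 17: ['support'] (min_width=7, slack=6)
Total lines: 17

Answer: 17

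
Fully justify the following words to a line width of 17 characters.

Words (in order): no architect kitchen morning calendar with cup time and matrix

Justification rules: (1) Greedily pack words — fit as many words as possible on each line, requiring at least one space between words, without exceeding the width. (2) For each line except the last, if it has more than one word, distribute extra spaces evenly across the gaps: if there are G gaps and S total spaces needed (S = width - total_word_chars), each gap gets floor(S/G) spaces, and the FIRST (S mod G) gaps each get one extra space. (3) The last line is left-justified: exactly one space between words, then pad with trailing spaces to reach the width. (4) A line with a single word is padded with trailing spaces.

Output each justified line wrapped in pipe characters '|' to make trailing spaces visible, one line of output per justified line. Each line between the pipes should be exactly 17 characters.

Line 1: ['no', 'architect'] (min_width=12, slack=5)
Line 2: ['kitchen', 'morning'] (min_width=15, slack=2)
Line 3: ['calendar', 'with', 'cup'] (min_width=17, slack=0)
Line 4: ['time', 'and', 'matrix'] (min_width=15, slack=2)

Answer: |no      architect|
|kitchen   morning|
|calendar with cup|
|time and matrix  |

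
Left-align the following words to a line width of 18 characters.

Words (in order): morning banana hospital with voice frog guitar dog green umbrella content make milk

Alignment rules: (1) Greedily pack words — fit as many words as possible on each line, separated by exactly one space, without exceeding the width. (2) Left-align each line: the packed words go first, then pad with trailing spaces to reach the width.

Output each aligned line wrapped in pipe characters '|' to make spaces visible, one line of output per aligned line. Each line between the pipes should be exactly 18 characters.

Answer: |morning banana    |
|hospital with     |
|voice frog guitar |
|dog green umbrella|
|content make milk |

Derivation:
Line 1: ['morning', 'banana'] (min_width=14, slack=4)
Line 2: ['hospital', 'with'] (min_width=13, slack=5)
Line 3: ['voice', 'frog', 'guitar'] (min_width=17, slack=1)
Line 4: ['dog', 'green', 'umbrella'] (min_width=18, slack=0)
Line 5: ['content', 'make', 'milk'] (min_width=17, slack=1)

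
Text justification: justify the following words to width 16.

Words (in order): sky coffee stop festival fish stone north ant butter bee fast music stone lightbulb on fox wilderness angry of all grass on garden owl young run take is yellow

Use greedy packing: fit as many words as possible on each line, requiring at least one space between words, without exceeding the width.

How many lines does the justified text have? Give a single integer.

Answer: 11

Derivation:
Line 1: ['sky', 'coffee', 'stop'] (min_width=15, slack=1)
Line 2: ['festival', 'fish'] (min_width=13, slack=3)
Line 3: ['stone', 'north', 'ant'] (min_width=15, slack=1)
Line 4: ['butter', 'bee', 'fast'] (min_width=15, slack=1)
Line 5: ['music', 'stone'] (min_width=11, slack=5)
Line 6: ['lightbulb', 'on', 'fox'] (min_width=16, slack=0)
Line 7: ['wilderness', 'angry'] (min_width=16, slack=0)
Line 8: ['of', 'all', 'grass', 'on'] (min_width=15, slack=1)
Line 9: ['garden', 'owl', 'young'] (min_width=16, slack=0)
Line 10: ['run', 'take', 'is'] (min_width=11, slack=5)
Line 11: ['yellow'] (min_width=6, slack=10)
Total lines: 11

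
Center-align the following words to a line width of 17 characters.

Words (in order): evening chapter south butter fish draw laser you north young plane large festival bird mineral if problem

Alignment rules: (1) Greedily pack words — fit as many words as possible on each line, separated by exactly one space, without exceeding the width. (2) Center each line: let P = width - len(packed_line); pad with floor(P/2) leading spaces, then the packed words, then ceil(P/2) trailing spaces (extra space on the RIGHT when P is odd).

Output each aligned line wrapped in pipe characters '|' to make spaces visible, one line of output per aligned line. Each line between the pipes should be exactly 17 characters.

Line 1: ['evening', 'chapter'] (min_width=15, slack=2)
Line 2: ['south', 'butter', 'fish'] (min_width=17, slack=0)
Line 3: ['draw', 'laser', 'you'] (min_width=14, slack=3)
Line 4: ['north', 'young', 'plane'] (min_width=17, slack=0)
Line 5: ['large', 'festival'] (min_width=14, slack=3)
Line 6: ['bird', 'mineral', 'if'] (min_width=15, slack=2)
Line 7: ['problem'] (min_width=7, slack=10)

Answer: | evening chapter |
|south butter fish|
| draw laser you  |
|north young plane|
| large festival  |
| bird mineral if |
|     problem     |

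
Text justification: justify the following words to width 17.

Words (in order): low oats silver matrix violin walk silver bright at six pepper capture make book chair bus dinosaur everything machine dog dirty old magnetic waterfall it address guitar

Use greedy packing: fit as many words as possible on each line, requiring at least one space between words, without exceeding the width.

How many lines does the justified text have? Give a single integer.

Line 1: ['low', 'oats', 'silver'] (min_width=15, slack=2)
Line 2: ['matrix', 'violin'] (min_width=13, slack=4)
Line 3: ['walk', 'silver'] (min_width=11, slack=6)
Line 4: ['bright', 'at', 'six'] (min_width=13, slack=4)
Line 5: ['pepper', 'capture'] (min_width=14, slack=3)
Line 6: ['make', 'book', 'chair'] (min_width=15, slack=2)
Line 7: ['bus', 'dinosaur'] (min_width=12, slack=5)
Line 8: ['everything'] (min_width=10, slack=7)
Line 9: ['machine', 'dog', 'dirty'] (min_width=17, slack=0)
Line 10: ['old', 'magnetic'] (min_width=12, slack=5)
Line 11: ['waterfall', 'it'] (min_width=12, slack=5)
Line 12: ['address', 'guitar'] (min_width=14, slack=3)
Total lines: 12

Answer: 12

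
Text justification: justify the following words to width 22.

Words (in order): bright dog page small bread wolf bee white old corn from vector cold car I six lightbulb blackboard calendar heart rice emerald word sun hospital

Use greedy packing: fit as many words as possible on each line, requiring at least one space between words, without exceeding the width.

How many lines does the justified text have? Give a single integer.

Answer: 8

Derivation:
Line 1: ['bright', 'dog', 'page', 'small'] (min_width=21, slack=1)
Line 2: ['bread', 'wolf', 'bee', 'white'] (min_width=20, slack=2)
Line 3: ['old', 'corn', 'from', 'vector'] (min_width=20, slack=2)
Line 4: ['cold', 'car', 'I', 'six'] (min_width=14, slack=8)
Line 5: ['lightbulb', 'blackboard'] (min_width=20, slack=2)
Line 6: ['calendar', 'heart', 'rice'] (min_width=19, slack=3)
Line 7: ['emerald', 'word', 'sun'] (min_width=16, slack=6)
Line 8: ['hospital'] (min_width=8, slack=14)
Total lines: 8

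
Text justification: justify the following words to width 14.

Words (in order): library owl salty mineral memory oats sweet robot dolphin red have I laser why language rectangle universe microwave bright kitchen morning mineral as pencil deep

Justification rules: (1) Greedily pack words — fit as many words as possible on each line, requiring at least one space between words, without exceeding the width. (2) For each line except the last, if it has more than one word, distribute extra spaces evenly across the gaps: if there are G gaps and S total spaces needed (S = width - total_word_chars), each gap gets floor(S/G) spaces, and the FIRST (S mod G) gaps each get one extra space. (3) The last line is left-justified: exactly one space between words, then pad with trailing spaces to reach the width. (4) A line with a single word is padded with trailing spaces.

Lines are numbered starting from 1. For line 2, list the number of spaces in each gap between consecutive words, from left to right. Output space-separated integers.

Answer: 2

Derivation:
Line 1: ['library', 'owl'] (min_width=11, slack=3)
Line 2: ['salty', 'mineral'] (min_width=13, slack=1)
Line 3: ['memory', 'oats'] (min_width=11, slack=3)
Line 4: ['sweet', 'robot'] (min_width=11, slack=3)
Line 5: ['dolphin', 'red'] (min_width=11, slack=3)
Line 6: ['have', 'I', 'laser'] (min_width=12, slack=2)
Line 7: ['why', 'language'] (min_width=12, slack=2)
Line 8: ['rectangle'] (min_width=9, slack=5)
Line 9: ['universe'] (min_width=8, slack=6)
Line 10: ['microwave'] (min_width=9, slack=5)
Line 11: ['bright', 'kitchen'] (min_width=14, slack=0)
Line 12: ['morning'] (min_width=7, slack=7)
Line 13: ['mineral', 'as'] (min_width=10, slack=4)
Line 14: ['pencil', 'deep'] (min_width=11, slack=3)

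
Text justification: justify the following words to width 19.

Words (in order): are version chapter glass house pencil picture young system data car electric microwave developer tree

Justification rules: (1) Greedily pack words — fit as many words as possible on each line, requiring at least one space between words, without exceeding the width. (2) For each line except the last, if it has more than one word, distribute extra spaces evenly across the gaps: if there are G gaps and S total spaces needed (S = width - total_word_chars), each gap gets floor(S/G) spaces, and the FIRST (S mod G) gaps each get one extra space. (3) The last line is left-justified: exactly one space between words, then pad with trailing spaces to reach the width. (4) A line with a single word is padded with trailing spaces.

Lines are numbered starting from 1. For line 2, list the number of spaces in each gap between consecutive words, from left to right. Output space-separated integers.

Answer: 2 1

Derivation:
Line 1: ['are', 'version', 'chapter'] (min_width=19, slack=0)
Line 2: ['glass', 'house', 'pencil'] (min_width=18, slack=1)
Line 3: ['picture', 'young'] (min_width=13, slack=6)
Line 4: ['system', 'data', 'car'] (min_width=15, slack=4)
Line 5: ['electric', 'microwave'] (min_width=18, slack=1)
Line 6: ['developer', 'tree'] (min_width=14, slack=5)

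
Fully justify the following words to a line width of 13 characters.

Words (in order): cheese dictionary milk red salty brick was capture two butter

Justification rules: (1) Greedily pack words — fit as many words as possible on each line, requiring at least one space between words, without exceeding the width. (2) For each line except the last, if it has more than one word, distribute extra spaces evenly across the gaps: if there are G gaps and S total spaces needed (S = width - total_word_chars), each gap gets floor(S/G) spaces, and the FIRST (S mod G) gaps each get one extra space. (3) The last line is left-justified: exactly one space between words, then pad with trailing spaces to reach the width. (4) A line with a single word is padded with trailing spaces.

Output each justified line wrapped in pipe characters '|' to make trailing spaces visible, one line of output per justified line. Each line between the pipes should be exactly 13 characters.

Line 1: ['cheese'] (min_width=6, slack=7)
Line 2: ['dictionary'] (min_width=10, slack=3)
Line 3: ['milk', 'red'] (min_width=8, slack=5)
Line 4: ['salty', 'brick'] (min_width=11, slack=2)
Line 5: ['was', 'capture'] (min_width=11, slack=2)
Line 6: ['two', 'butter'] (min_width=10, slack=3)

Answer: |cheese       |
|dictionary   |
|milk      red|
|salty   brick|
|was   capture|
|two butter   |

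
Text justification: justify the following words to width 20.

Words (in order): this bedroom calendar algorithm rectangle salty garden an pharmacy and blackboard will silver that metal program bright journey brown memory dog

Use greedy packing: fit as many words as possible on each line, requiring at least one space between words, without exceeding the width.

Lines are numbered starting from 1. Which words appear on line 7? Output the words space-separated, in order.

Answer: program bright

Derivation:
Line 1: ['this', 'bedroom'] (min_width=12, slack=8)
Line 2: ['calendar', 'algorithm'] (min_width=18, slack=2)
Line 3: ['rectangle', 'salty'] (min_width=15, slack=5)
Line 4: ['garden', 'an', 'pharmacy'] (min_width=18, slack=2)
Line 5: ['and', 'blackboard', 'will'] (min_width=19, slack=1)
Line 6: ['silver', 'that', 'metal'] (min_width=17, slack=3)
Line 7: ['program', 'bright'] (min_width=14, slack=6)
Line 8: ['journey', 'brown', 'memory'] (min_width=20, slack=0)
Line 9: ['dog'] (min_width=3, slack=17)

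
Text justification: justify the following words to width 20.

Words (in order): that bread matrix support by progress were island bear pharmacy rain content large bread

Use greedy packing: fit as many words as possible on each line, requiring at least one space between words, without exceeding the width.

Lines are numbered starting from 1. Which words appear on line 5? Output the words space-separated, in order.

Line 1: ['that', 'bread', 'matrix'] (min_width=17, slack=3)
Line 2: ['support', 'by', 'progress'] (min_width=19, slack=1)
Line 3: ['were', 'island', 'bear'] (min_width=16, slack=4)
Line 4: ['pharmacy', 'rain'] (min_width=13, slack=7)
Line 5: ['content', 'large', 'bread'] (min_width=19, slack=1)

Answer: content large bread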